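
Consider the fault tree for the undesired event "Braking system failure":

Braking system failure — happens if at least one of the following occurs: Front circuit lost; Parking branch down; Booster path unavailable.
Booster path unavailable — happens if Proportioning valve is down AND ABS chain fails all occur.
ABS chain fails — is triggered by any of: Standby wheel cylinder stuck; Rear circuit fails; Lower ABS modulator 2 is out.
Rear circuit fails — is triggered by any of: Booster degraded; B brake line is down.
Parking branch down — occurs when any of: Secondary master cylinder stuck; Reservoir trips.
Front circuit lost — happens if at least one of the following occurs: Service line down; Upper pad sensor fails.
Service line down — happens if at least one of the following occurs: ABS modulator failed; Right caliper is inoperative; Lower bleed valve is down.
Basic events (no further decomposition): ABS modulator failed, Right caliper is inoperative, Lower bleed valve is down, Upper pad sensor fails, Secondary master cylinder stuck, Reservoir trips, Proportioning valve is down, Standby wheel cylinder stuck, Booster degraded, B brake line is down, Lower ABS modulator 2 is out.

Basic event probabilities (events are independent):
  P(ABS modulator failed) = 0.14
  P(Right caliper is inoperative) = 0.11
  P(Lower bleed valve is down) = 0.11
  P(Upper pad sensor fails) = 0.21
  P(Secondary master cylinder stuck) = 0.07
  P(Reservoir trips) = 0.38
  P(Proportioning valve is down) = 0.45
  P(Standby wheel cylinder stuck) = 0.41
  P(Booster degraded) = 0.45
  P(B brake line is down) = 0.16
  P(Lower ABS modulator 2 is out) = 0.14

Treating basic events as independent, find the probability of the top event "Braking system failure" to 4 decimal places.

P(Service line down) [OR] = 1 − (1−0.14) × (1−0.11) × (1−0.11) = 0.318794
P(Front circuit lost) [OR] = 1 − (1−0.318794) × (1−0.21) = 0.461847
P(Parking branch down) [OR] = 1 − (1−0.07) × (1−0.38) = 0.423400
P(Rear circuit fails) [OR] = 1 − (1−0.45) × (1−0.16) = 0.538000
P(ABS chain fails) [OR] = 1 − (1−0.41) × (1−0.538000) × (1−0.14) = 0.765581
P(Booster path unavailable) [AND] = 0.45 × 0.765581 = 0.344511
P(Braking system failure) [OR] = 1 − (1−0.461847) × (1−0.423400) × (1−0.344511) = 0.796602
Rounded to 4 decimal places: P(Braking system failure) ≈ 0.7966.

0.7966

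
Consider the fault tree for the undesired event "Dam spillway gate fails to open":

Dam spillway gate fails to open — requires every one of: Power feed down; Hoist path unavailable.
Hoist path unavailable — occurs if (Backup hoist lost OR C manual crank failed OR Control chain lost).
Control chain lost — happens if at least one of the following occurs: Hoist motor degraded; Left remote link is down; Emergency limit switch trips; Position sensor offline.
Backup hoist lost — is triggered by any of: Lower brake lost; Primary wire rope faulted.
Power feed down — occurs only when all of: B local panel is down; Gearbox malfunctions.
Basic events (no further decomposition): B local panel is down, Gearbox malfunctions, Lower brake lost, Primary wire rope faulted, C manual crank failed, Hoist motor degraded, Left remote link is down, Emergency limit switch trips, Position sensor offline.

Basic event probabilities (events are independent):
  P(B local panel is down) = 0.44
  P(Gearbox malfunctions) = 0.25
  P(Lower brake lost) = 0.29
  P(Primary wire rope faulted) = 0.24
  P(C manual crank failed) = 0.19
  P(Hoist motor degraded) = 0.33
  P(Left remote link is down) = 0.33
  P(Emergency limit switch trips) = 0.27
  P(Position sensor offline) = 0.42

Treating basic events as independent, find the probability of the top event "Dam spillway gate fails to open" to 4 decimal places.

0.1009

P(Power feed down) [AND] = 0.44 × 0.25 = 0.110000
P(Backup hoist lost) [OR] = 1 − (1−0.29) × (1−0.24) = 0.460400
P(Control chain lost) [OR] = 1 − (1−0.33) × (1−0.33) × (1−0.27) × (1−0.42) = 0.809936
P(Hoist path unavailable) [OR] = 1 − (1−0.460400) × (1−0.19) × (1−0.809936) = 0.916928
P(Dam spillway gate fails to open) [AND] = 0.110000 × 0.916928 = 0.100862
Rounded to 4 decimal places: P(Dam spillway gate fails to open) ≈ 0.1009.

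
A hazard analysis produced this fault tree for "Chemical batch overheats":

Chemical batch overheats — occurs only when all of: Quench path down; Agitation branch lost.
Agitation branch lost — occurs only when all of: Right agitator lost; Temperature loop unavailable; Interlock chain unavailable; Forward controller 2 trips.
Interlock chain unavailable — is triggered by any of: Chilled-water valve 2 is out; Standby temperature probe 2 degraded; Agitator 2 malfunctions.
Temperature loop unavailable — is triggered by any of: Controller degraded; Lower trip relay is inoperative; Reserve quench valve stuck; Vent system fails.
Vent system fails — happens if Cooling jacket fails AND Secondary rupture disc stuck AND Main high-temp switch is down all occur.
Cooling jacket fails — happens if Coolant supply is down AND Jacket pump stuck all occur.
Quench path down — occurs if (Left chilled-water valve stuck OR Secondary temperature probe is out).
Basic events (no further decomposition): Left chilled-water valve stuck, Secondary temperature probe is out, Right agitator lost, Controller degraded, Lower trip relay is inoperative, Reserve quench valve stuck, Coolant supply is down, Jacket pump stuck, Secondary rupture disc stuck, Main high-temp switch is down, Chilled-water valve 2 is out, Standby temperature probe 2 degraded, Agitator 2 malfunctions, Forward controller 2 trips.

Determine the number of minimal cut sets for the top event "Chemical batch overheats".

Quench path down [OR]: union of children's cut sets → 2 cut set(s).
Cooling jacket fails [AND]: one cut set from each child combined → 1 × 1 = 1 cut set(s).
Vent system fails [AND]: one cut set from each child combined → 1 × 1 × 1 = 1 cut set(s).
Temperature loop unavailable [OR]: union of children's cut sets → 4 cut set(s).
Interlock chain unavailable [OR]: union of children's cut sets → 3 cut set(s).
Agitation branch lost [AND]: one cut set from each child combined → 1 × 4 × 3 × 1 = 12 cut set(s).
Chemical batch overheats [AND]: one cut set from each child combined → 2 × 12 = 24 cut set(s).

24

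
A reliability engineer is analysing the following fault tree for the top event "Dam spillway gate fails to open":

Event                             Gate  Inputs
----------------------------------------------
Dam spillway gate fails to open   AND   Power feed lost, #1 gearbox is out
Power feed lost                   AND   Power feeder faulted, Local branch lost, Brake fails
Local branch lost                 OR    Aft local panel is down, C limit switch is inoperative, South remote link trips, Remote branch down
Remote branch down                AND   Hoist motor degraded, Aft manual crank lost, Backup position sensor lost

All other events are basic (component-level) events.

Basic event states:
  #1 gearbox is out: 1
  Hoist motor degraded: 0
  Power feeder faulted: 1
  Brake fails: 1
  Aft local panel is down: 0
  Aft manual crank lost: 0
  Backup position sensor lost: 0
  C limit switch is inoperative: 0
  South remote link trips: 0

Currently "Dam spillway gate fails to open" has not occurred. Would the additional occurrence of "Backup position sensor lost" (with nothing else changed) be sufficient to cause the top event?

No

Counterfactual: set "Backup position sensor lost" to occurred.
Remote branch down [AND]: Hoist motor degraded=not, Aft manual crank lost=not, Backup position sensor lost=occurs → not all inputs occur → does not occur.
Local branch lost [OR]: Aft local panel is down=not, C limit switch is inoperative=not, South remote link trips=not, Remote branch down=not → no input occurs → does not occur.
Power feed lost [AND]: Power feeder faulted=occurs, Local branch lost=not, Brake fails=occurs → not all inputs occur → does not occur.
Dam spillway gate fails to open [AND]: Power feed lost=not, #1 gearbox is out=occurs → not all inputs occur → does not occur.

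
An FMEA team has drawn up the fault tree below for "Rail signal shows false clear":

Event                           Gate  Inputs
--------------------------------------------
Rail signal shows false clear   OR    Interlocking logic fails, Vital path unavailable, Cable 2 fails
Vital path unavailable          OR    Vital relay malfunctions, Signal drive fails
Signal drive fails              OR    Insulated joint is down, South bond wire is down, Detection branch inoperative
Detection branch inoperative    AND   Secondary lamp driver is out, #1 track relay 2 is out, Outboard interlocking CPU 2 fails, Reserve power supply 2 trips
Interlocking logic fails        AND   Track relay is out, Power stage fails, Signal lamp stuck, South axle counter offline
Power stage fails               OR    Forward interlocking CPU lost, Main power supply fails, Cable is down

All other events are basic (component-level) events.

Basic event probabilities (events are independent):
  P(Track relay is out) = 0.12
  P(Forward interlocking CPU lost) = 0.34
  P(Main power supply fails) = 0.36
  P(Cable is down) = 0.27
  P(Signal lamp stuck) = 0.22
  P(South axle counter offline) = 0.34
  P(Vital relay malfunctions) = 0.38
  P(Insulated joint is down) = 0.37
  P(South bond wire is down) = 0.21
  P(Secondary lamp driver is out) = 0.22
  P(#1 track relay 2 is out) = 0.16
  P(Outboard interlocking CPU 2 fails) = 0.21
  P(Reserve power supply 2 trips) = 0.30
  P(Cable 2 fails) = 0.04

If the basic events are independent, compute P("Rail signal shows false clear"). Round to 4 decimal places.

0.7063

P(Power stage fails) [OR] = 1 − (1−0.34) × (1−0.36) × (1−0.27) = 0.691648
P(Interlocking logic fails) [AND] = 0.12 × 0.691648 × 0.22 × 0.34 = 0.006208
P(Detection branch inoperative) [AND] = 0.22 × 0.16 × 0.21 × 0.30 = 0.002218
P(Signal drive fails) [OR] = 1 − (1−0.37) × (1−0.21) × (1−0.002218) = 0.503404
P(Vital path unavailable) [OR] = 1 − (1−0.38) × (1−0.503404) = 0.692110
P(Rail signal shows false clear) [OR] = 1 − (1−0.006208) × (1−0.692110) × (1−0.04) = 0.706261
Rounded to 4 decimal places: P(Rail signal shows false clear) ≈ 0.7063.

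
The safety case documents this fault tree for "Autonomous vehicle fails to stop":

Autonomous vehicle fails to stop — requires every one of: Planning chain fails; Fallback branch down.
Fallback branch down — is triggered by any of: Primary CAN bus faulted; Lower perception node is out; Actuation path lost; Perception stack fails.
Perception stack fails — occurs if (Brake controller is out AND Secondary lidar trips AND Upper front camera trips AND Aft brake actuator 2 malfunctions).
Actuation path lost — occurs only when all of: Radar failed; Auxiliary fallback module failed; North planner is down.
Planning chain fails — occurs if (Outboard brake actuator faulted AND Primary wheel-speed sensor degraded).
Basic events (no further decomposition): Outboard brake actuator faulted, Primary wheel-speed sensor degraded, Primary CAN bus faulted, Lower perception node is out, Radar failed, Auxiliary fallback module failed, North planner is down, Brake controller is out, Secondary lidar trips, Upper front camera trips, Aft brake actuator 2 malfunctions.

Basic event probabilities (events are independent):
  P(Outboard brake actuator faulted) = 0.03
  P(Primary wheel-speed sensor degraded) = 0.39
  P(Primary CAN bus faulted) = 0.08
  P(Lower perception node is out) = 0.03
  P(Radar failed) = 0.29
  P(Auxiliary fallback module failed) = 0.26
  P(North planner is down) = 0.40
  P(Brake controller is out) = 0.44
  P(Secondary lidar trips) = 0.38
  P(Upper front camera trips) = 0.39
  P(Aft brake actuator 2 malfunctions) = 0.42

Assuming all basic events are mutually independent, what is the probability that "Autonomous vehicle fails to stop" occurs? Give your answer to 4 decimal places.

P(Planning chain fails) [AND] = 0.03 × 0.39 = 0.011700
P(Actuation path lost) [AND] = 0.29 × 0.26 × 0.40 = 0.030160
P(Perception stack fails) [AND] = 0.44 × 0.38 × 0.39 × 0.42 = 0.027387
P(Fallback branch down) [OR] = 1 − (1−0.08) × (1−0.03) × (1−0.030160) × (1−0.027387) = 0.158218
P(Autonomous vehicle fails to stop) [AND] = 0.011700 × 0.158218 = 0.001851
Rounded to 4 decimal places: P(Autonomous vehicle fails to stop) ≈ 0.0019.

0.0019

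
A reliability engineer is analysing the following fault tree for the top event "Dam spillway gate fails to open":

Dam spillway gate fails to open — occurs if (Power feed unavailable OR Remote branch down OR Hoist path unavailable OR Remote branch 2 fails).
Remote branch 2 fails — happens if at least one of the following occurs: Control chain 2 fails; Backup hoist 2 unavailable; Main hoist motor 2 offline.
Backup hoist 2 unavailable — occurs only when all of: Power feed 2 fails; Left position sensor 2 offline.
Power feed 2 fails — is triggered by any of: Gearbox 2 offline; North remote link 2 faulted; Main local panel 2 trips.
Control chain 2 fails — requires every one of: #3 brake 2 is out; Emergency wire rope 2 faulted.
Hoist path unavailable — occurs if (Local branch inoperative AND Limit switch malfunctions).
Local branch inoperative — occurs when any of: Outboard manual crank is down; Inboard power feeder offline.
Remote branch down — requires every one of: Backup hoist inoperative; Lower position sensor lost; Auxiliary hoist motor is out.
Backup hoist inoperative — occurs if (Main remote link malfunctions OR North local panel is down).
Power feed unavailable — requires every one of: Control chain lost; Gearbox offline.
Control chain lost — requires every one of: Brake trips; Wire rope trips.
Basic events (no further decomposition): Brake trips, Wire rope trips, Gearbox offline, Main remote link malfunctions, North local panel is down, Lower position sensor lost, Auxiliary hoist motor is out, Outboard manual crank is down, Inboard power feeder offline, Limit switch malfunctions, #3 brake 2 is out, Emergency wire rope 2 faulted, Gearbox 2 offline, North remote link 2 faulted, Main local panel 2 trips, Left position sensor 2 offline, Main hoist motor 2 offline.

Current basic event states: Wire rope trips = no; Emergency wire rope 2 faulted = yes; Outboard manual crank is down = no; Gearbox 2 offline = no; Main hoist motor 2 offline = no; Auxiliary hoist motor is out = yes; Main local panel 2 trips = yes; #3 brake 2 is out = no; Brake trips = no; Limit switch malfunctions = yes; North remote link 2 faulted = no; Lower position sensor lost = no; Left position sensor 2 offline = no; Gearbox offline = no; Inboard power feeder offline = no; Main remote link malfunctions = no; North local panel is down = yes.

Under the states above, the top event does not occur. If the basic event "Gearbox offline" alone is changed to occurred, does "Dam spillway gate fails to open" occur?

Counterfactual: set "Gearbox offline" to occurred.
Control chain lost [AND]: Brake trips=not, Wire rope trips=not → not all inputs occur → does not occur.
Power feed unavailable [AND]: Control chain lost=not, Gearbox offline=occurs → not all inputs occur → does not occur.
Backup hoist inoperative [OR]: Main remote link malfunctions=not, North local panel is down=occurs → at least one input occurs → occurs.
Remote branch down [AND]: Backup hoist inoperative=occurs, Lower position sensor lost=not, Auxiliary hoist motor is out=occurs → not all inputs occur → does not occur.
Local branch inoperative [OR]: Outboard manual crank is down=not, Inboard power feeder offline=not → no input occurs → does not occur.
Hoist path unavailable [AND]: Local branch inoperative=not, Limit switch malfunctions=occurs → not all inputs occur → does not occur.
Control chain 2 fails [AND]: #3 brake 2 is out=not, Emergency wire rope 2 faulted=occurs → not all inputs occur → does not occur.
Power feed 2 fails [OR]: Gearbox 2 offline=not, North remote link 2 faulted=not, Main local panel 2 trips=occurs → at least one input occurs → occurs.
Backup hoist 2 unavailable [AND]: Power feed 2 fails=occurs, Left position sensor 2 offline=not → not all inputs occur → does not occur.
Remote branch 2 fails [OR]: Control chain 2 fails=not, Backup hoist 2 unavailable=not, Main hoist motor 2 offline=not → no input occurs → does not occur.
Dam spillway gate fails to open [OR]: Power feed unavailable=not, Remote branch down=not, Hoist path unavailable=not, Remote branch 2 fails=not → no input occurs → does not occur.

No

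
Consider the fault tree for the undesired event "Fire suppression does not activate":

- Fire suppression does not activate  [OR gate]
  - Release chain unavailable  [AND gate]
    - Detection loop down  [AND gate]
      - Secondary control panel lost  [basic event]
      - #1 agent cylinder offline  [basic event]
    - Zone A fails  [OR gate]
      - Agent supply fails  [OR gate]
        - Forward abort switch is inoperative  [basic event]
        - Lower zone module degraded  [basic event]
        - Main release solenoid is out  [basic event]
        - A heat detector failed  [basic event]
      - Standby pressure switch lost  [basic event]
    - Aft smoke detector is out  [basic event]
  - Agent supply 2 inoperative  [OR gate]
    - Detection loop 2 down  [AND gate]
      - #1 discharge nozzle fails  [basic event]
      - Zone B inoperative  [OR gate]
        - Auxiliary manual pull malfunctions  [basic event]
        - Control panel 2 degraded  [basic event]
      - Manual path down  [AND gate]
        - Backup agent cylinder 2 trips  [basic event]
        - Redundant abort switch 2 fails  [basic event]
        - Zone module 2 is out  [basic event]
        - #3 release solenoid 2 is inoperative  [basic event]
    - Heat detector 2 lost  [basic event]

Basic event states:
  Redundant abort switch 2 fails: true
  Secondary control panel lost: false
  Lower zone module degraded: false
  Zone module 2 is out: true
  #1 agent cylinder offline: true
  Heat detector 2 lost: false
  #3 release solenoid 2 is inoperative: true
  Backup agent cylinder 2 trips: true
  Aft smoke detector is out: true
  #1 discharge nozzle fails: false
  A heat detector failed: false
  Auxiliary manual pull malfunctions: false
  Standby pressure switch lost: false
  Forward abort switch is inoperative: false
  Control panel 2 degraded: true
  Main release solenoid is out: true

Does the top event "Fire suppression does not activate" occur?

No

Detection loop down [AND]: Secondary control panel lost=not, #1 agent cylinder offline=occurs → not all inputs occur → does not occur.
Agent supply fails [OR]: Forward abort switch is inoperative=not, Lower zone module degraded=not, Main release solenoid is out=occurs, A heat detector failed=not → at least one input occurs → occurs.
Zone A fails [OR]: Agent supply fails=occurs, Standby pressure switch lost=not → at least one input occurs → occurs.
Release chain unavailable [AND]: Detection loop down=not, Zone A fails=occurs, Aft smoke detector is out=occurs → not all inputs occur → does not occur.
Zone B inoperative [OR]: Auxiliary manual pull malfunctions=not, Control panel 2 degraded=occurs → at least one input occurs → occurs.
Manual path down [AND]: Backup agent cylinder 2 trips=occurs, Redundant abort switch 2 fails=occurs, Zone module 2 is out=occurs, #3 release solenoid 2 is inoperative=occurs → all inputs occur → occurs.
Detection loop 2 down [AND]: #1 discharge nozzle fails=not, Zone B inoperative=occurs, Manual path down=occurs → not all inputs occur → does not occur.
Agent supply 2 inoperative [OR]: Detection loop 2 down=not, Heat detector 2 lost=not → no input occurs → does not occur.
Fire suppression does not activate [OR]: Release chain unavailable=not, Agent supply 2 inoperative=not → no input occurs → does not occur.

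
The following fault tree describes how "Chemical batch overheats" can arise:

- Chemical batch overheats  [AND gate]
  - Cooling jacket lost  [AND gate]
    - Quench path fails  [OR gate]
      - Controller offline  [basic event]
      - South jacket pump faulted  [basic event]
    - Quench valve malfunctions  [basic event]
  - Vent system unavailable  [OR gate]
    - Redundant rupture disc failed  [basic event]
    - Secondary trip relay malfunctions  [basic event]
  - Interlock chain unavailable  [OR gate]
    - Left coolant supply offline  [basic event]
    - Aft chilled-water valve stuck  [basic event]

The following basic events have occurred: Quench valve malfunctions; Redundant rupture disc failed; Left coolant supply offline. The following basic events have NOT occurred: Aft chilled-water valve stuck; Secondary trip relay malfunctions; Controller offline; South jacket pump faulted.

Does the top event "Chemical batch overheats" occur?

No

Quench path fails [OR]: Controller offline=not, South jacket pump faulted=not → no input occurs → does not occur.
Cooling jacket lost [AND]: Quench path fails=not, Quench valve malfunctions=occurs → not all inputs occur → does not occur.
Vent system unavailable [OR]: Redundant rupture disc failed=occurs, Secondary trip relay malfunctions=not → at least one input occurs → occurs.
Interlock chain unavailable [OR]: Left coolant supply offline=occurs, Aft chilled-water valve stuck=not → at least one input occurs → occurs.
Chemical batch overheats [AND]: Cooling jacket lost=not, Vent system unavailable=occurs, Interlock chain unavailable=occurs → not all inputs occur → does not occur.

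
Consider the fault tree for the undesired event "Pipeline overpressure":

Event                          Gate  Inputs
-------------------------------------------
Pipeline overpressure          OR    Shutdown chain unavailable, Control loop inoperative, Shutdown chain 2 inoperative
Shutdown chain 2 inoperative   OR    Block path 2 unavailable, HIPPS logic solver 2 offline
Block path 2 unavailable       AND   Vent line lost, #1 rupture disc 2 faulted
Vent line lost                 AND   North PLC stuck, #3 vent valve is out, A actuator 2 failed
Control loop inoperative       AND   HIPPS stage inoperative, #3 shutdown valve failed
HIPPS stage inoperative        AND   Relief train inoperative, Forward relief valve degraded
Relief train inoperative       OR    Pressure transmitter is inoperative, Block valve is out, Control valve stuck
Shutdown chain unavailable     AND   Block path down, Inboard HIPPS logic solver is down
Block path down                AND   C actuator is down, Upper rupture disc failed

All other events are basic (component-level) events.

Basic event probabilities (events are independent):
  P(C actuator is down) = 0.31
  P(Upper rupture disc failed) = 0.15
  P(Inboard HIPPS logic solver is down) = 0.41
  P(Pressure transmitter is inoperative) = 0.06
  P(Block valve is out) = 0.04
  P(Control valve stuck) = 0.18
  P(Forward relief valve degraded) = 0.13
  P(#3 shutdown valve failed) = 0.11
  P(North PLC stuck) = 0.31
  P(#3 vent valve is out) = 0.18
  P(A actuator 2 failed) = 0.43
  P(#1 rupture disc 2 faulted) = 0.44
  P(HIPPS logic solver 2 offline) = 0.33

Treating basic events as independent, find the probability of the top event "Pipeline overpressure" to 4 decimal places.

0.3521

P(Block path down) [AND] = 0.31 × 0.15 = 0.046500
P(Shutdown chain unavailable) [AND] = 0.046500 × 0.41 = 0.019065
P(Relief train inoperative) [OR] = 1 − (1−0.06) × (1−0.04) × (1−0.18) = 0.260032
P(HIPPS stage inoperative) [AND] = 0.260032 × 0.13 = 0.033804
P(Control loop inoperative) [AND] = 0.033804 × 0.11 = 0.003718
P(Vent line lost) [AND] = 0.31 × 0.18 × 0.43 = 0.023994
P(Block path 2 unavailable) [AND] = 0.023994 × 0.44 = 0.010557
P(Shutdown chain 2 inoperative) [OR] = 1 − (1−0.010557) × (1−0.33) = 0.337073
P(Pipeline overpressure) [OR] = 1 − (1−0.019065) × (1−0.003718) × (1−0.337073) = 0.352129
Rounded to 4 decimal places: P(Pipeline overpressure) ≈ 0.3521.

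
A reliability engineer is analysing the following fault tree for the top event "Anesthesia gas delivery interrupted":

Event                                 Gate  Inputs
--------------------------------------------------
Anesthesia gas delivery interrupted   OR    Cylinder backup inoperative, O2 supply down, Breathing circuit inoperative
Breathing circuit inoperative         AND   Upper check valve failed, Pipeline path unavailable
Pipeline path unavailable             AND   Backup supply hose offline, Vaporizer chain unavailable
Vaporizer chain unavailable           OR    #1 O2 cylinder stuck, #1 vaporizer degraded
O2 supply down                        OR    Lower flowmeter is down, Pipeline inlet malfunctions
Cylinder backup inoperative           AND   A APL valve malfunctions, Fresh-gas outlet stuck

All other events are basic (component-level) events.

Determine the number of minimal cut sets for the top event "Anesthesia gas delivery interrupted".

5

Cylinder backup inoperative [AND]: one cut set from each child combined → 1 × 1 = 1 cut set(s).
O2 supply down [OR]: union of children's cut sets → 2 cut set(s).
Vaporizer chain unavailable [OR]: union of children's cut sets → 2 cut set(s).
Pipeline path unavailable [AND]: one cut set from each child combined → 1 × 2 = 2 cut set(s).
Breathing circuit inoperative [AND]: one cut set from each child combined → 1 × 2 = 2 cut set(s).
Anesthesia gas delivery interrupted [OR]: union of children's cut sets → 5 cut set(s).
Minimal cut sets: {A APL valve malfunctions, Fresh-gas outlet stuck}; {Lower flowmeter is down}; {Pipeline inlet malfunctions}; {#1 O2 cylinder stuck, Backup supply hose offline, Upper check valve failed}; {#1 vaporizer degraded, Backup supply hose offline, Upper check valve failed}.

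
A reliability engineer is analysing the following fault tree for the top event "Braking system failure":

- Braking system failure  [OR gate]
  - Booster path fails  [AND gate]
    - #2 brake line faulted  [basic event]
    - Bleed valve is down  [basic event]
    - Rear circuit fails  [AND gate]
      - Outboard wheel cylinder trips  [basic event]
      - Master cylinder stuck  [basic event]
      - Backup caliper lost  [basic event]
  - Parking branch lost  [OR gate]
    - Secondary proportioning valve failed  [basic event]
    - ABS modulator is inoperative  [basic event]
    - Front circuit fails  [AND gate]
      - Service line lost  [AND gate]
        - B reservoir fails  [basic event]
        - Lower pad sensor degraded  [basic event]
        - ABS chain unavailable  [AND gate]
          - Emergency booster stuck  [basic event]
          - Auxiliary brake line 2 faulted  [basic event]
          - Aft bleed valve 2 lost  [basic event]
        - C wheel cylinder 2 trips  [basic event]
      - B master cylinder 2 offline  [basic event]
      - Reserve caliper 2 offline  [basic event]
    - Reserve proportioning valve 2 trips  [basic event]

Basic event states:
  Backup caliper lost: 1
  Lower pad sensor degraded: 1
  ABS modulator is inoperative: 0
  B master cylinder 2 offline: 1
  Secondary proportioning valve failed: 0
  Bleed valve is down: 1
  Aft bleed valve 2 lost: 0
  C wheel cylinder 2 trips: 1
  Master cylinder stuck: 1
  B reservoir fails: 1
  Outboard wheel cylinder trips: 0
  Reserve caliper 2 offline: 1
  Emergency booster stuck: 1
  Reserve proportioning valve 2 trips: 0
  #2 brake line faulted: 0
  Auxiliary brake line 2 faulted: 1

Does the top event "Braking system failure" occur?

No

Rear circuit fails [AND]: Outboard wheel cylinder trips=not, Master cylinder stuck=occurs, Backup caliper lost=occurs → not all inputs occur → does not occur.
Booster path fails [AND]: #2 brake line faulted=not, Bleed valve is down=occurs, Rear circuit fails=not → not all inputs occur → does not occur.
ABS chain unavailable [AND]: Emergency booster stuck=occurs, Auxiliary brake line 2 faulted=occurs, Aft bleed valve 2 lost=not → not all inputs occur → does not occur.
Service line lost [AND]: B reservoir fails=occurs, Lower pad sensor degraded=occurs, ABS chain unavailable=not, C wheel cylinder 2 trips=occurs → not all inputs occur → does not occur.
Front circuit fails [AND]: Service line lost=not, B master cylinder 2 offline=occurs, Reserve caliper 2 offline=occurs → not all inputs occur → does not occur.
Parking branch lost [OR]: Secondary proportioning valve failed=not, ABS modulator is inoperative=not, Front circuit fails=not, Reserve proportioning valve 2 trips=not → no input occurs → does not occur.
Braking system failure [OR]: Booster path fails=not, Parking branch lost=not → no input occurs → does not occur.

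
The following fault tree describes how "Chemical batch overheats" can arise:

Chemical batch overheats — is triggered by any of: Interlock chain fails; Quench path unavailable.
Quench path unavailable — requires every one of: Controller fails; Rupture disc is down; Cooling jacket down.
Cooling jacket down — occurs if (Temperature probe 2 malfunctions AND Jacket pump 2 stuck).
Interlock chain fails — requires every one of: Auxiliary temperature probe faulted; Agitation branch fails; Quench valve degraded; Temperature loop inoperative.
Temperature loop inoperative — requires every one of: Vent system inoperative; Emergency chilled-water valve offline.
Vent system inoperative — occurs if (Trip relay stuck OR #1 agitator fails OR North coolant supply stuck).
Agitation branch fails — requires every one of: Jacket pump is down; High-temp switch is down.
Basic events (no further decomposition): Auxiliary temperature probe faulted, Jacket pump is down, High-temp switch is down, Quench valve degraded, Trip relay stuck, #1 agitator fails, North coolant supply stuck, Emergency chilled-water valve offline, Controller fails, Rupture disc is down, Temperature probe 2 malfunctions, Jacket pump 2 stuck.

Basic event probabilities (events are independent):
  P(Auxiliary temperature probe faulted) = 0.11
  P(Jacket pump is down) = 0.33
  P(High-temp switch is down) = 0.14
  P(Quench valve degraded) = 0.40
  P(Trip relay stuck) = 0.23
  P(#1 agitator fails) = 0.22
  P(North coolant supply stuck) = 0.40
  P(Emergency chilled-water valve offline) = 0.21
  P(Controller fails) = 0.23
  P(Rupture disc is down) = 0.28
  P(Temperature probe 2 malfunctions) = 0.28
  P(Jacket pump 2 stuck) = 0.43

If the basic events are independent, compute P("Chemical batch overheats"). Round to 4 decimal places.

P(Agitation branch fails) [AND] = 0.33 × 0.14 = 0.046200
P(Vent system inoperative) [OR] = 1 − (1−0.23) × (1−0.22) × (1−0.40) = 0.639640
P(Temperature loop inoperative) [AND] = 0.639640 × 0.21 = 0.134324
P(Interlock chain fails) [AND] = 0.11 × 0.046200 × 0.40 × 0.134324 = 0.000273
P(Cooling jacket down) [AND] = 0.28 × 0.43 = 0.120400
P(Quench path unavailable) [AND] = 0.23 × 0.28 × 0.120400 = 0.007754
P(Chemical batch overheats) [OR] = 1 − (1−0.000273) × (1−0.007754) = 0.008025
Rounded to 4 decimal places: P(Chemical batch overheats) ≈ 0.0080.

0.0080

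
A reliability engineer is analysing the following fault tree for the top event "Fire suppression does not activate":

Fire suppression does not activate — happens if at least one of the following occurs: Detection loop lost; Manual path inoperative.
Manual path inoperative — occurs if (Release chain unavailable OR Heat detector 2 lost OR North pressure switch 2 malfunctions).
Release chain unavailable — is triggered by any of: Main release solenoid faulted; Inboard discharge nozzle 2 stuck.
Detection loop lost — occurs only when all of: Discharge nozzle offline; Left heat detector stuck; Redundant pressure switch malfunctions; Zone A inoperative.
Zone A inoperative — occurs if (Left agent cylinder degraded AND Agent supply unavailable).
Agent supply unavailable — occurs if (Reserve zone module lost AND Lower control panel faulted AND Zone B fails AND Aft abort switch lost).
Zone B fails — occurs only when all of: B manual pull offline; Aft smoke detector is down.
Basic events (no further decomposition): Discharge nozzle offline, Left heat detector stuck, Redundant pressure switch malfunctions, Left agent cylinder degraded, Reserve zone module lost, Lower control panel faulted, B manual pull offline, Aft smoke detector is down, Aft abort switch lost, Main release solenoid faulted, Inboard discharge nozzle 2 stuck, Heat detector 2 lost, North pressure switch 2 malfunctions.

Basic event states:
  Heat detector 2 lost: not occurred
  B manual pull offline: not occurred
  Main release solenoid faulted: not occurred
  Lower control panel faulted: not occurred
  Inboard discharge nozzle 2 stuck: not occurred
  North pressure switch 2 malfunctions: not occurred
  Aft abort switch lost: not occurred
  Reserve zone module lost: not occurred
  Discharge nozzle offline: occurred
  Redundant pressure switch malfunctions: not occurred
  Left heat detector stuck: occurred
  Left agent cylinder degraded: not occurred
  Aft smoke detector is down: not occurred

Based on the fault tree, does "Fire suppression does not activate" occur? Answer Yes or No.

No

Zone B fails [AND]: B manual pull offline=not, Aft smoke detector is down=not → not all inputs occur → does not occur.
Agent supply unavailable [AND]: Reserve zone module lost=not, Lower control panel faulted=not, Zone B fails=not, Aft abort switch lost=not → not all inputs occur → does not occur.
Zone A inoperative [AND]: Left agent cylinder degraded=not, Agent supply unavailable=not → not all inputs occur → does not occur.
Detection loop lost [AND]: Discharge nozzle offline=occurs, Left heat detector stuck=occurs, Redundant pressure switch malfunctions=not, Zone A inoperative=not → not all inputs occur → does not occur.
Release chain unavailable [OR]: Main release solenoid faulted=not, Inboard discharge nozzle 2 stuck=not → no input occurs → does not occur.
Manual path inoperative [OR]: Release chain unavailable=not, Heat detector 2 lost=not, North pressure switch 2 malfunctions=not → no input occurs → does not occur.
Fire suppression does not activate [OR]: Detection loop lost=not, Manual path inoperative=not → no input occurs → does not occur.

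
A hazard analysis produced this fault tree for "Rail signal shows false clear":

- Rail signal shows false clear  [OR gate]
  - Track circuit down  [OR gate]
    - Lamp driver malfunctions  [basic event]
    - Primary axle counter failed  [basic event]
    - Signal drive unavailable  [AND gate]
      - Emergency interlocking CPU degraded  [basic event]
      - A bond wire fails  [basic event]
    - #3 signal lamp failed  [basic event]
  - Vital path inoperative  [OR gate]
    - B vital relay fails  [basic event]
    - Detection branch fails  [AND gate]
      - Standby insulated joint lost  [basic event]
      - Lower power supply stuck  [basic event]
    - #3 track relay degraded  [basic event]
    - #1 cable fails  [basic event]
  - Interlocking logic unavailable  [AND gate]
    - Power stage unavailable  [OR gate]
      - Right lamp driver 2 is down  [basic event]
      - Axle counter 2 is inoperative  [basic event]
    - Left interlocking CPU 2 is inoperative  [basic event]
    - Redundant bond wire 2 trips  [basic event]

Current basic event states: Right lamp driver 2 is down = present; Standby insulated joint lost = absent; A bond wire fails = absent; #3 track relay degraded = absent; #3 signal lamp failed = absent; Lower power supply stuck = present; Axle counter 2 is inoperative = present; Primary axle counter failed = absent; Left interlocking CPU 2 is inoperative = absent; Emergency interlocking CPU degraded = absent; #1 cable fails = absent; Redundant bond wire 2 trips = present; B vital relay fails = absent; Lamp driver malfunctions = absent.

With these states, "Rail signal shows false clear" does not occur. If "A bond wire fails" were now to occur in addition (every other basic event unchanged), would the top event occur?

No

Counterfactual: set "A bond wire fails" to occurred.
Signal drive unavailable [AND]: Emergency interlocking CPU degraded=not, A bond wire fails=occurs → not all inputs occur → does not occur.
Track circuit down [OR]: Lamp driver malfunctions=not, Primary axle counter failed=not, Signal drive unavailable=not, #3 signal lamp failed=not → no input occurs → does not occur.
Detection branch fails [AND]: Standby insulated joint lost=not, Lower power supply stuck=occurs → not all inputs occur → does not occur.
Vital path inoperative [OR]: B vital relay fails=not, Detection branch fails=not, #3 track relay degraded=not, #1 cable fails=not → no input occurs → does not occur.
Power stage unavailable [OR]: Right lamp driver 2 is down=occurs, Axle counter 2 is inoperative=occurs → at least one input occurs → occurs.
Interlocking logic unavailable [AND]: Power stage unavailable=occurs, Left interlocking CPU 2 is inoperative=not, Redundant bond wire 2 trips=occurs → not all inputs occur → does not occur.
Rail signal shows false clear [OR]: Track circuit down=not, Vital path inoperative=not, Interlocking logic unavailable=not → no input occurs → does not occur.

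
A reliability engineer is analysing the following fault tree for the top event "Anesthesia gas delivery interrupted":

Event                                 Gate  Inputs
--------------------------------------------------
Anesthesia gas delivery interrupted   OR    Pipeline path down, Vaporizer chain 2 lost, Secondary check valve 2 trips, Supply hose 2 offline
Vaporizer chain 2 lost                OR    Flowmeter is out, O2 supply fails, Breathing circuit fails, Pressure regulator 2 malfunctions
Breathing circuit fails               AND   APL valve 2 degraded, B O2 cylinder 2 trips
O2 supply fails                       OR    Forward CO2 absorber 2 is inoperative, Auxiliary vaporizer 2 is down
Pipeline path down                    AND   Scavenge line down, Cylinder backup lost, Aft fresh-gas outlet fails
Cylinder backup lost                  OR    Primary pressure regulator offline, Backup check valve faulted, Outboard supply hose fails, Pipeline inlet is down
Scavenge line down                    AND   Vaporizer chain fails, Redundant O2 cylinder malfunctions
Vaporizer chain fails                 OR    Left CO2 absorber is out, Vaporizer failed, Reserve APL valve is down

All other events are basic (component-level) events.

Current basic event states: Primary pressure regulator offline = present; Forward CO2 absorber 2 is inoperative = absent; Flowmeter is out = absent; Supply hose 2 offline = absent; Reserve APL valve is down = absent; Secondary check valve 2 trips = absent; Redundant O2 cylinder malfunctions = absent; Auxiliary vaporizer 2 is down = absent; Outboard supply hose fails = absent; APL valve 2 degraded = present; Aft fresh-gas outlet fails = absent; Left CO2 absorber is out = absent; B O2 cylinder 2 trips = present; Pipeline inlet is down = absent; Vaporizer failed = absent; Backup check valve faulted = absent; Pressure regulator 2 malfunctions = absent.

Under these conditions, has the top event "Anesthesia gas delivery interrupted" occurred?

Yes

Vaporizer chain fails [OR]: Left CO2 absorber is out=not, Vaporizer failed=not, Reserve APL valve is down=not → no input occurs → does not occur.
Scavenge line down [AND]: Vaporizer chain fails=not, Redundant O2 cylinder malfunctions=not → not all inputs occur → does not occur.
Cylinder backup lost [OR]: Primary pressure regulator offline=occurs, Backup check valve faulted=not, Outboard supply hose fails=not, Pipeline inlet is down=not → at least one input occurs → occurs.
Pipeline path down [AND]: Scavenge line down=not, Cylinder backup lost=occurs, Aft fresh-gas outlet fails=not → not all inputs occur → does not occur.
O2 supply fails [OR]: Forward CO2 absorber 2 is inoperative=not, Auxiliary vaporizer 2 is down=not → no input occurs → does not occur.
Breathing circuit fails [AND]: APL valve 2 degraded=occurs, B O2 cylinder 2 trips=occurs → all inputs occur → occurs.
Vaporizer chain 2 lost [OR]: Flowmeter is out=not, O2 supply fails=not, Breathing circuit fails=occurs, Pressure regulator 2 malfunctions=not → at least one input occurs → occurs.
Anesthesia gas delivery interrupted [OR]: Pipeline path down=not, Vaporizer chain 2 lost=occurs, Secondary check valve 2 trips=not, Supply hose 2 offline=not → at least one input occurs → occurs.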